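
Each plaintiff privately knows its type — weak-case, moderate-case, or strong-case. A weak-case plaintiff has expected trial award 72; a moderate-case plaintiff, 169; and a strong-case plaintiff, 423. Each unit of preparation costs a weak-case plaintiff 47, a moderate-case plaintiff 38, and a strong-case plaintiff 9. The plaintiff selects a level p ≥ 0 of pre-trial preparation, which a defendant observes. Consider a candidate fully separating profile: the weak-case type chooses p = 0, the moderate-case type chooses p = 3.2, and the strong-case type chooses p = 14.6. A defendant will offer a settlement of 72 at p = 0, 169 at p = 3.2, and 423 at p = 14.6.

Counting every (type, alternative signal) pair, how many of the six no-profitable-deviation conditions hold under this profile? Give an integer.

Strong-case (own payoff 423 − 9×14.6 = 291.6): to p=0 gives 72 → no gain ✓; to p=3.2 gives 169 − 9×3.2 = 140.2 → no gain ✓.
Moderate-case (own payoff 169 − 38×3.2 = 47.4): to p=0 gives 72 → profitable ✗; to p=14.6 gives 423 − 38×14.6 = -131.8 → no gain ✓.
Weak-case (own payoff 72): to p=3.2 gives 169 − 47×3.2 = 18.6 → no gain ✓; to p=14.6 gives 423 − 47×14.6 = -263.2 → no gain ✓.
5 of the 6 constraints hold; not an equilibrium.

5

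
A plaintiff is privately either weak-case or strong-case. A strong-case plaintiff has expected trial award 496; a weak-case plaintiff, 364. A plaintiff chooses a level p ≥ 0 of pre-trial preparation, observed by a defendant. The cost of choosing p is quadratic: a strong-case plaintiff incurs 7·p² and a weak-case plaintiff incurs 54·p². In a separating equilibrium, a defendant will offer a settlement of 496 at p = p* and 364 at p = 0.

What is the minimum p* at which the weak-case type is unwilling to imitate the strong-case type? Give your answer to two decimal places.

The weak-case type at p = 0 receives 364; imitating at p* yields 496 − 54·p*².
Indifference: 364 = 496 − 54·p*², so p*² = (496 − 364) / 54 ≈ 2.4444.
p* = √2.4444 ≈ 1.56.

1.56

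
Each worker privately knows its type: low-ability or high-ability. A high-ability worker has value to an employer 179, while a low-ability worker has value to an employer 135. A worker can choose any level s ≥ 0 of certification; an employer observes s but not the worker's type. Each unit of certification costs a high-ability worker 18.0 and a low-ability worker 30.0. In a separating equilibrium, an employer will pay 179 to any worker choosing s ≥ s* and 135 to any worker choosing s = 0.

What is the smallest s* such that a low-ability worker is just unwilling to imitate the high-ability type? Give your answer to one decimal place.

1.5

A low-ability worker choosing s = 0 receives 135.
Imitating at s* instead would pay 179 at cost 30.0·s*, netting 179 − 30.0·s*.
Indifference: 135 = 179 − 30.0·s*, so s* = (179 − 135) / 30.0 ≈ 1.5.
This is the low-ability type's binding incentive-compatibility constraint; any s ≥ 1.5 sustains separation on that side.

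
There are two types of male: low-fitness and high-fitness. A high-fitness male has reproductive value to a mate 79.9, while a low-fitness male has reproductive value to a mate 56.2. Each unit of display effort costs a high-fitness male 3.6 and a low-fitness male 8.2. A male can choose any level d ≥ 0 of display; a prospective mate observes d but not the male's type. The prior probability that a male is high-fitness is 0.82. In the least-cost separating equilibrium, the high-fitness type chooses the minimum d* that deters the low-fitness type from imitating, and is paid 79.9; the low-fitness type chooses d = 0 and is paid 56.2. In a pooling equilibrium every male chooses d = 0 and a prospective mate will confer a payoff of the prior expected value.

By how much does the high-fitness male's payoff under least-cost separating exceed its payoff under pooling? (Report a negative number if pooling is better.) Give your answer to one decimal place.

Least-cost separating signal: d* solves 56.2 = 79.9 − 8.2·d*, so d* = (79.9 − 56.2)/8.2 ≈ 2.8902.
High-fitness type's separating payoff: 79.9 − 3.6 × d* = 79.9 − 3.6 × (79.9 − 56.2)/8.2 = 79.9 − 85.32/8.2 ≈ 69.495.
Pooling payoff: 0.82 × 79.9 + 0.18 × 56.2 = 75.634.
Difference: 69.495 − 75.634 = -6.139, i.e. -6.1 to one decimal place.
The high-fitness type would prefer the pooling outcome.

-6.1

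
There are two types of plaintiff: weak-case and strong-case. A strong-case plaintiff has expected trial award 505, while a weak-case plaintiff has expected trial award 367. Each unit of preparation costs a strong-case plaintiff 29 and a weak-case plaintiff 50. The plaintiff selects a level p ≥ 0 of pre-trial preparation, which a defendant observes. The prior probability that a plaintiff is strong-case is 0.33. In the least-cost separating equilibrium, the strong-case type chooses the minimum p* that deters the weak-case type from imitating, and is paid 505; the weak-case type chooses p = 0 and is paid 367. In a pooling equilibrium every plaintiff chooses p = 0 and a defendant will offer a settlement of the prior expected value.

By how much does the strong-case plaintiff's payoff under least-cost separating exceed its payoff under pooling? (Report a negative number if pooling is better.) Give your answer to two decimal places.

12.42

Least-cost separating signal: p* solves 367 = 505 − 50·p*, so p* = (505 − 367)/50 = 2.76.
Strong-case type's separating payoff: 505 − 29 × p* = 505 − 29 × (505 − 367)/50 = 505 − 4002/50 = 424.96.
Pooling payoff: 0.33 × 505 + 0.67 × 367 = 412.54.
Difference: 424.96 − 412.54 = 12.42.
The strong-case type prefers to separate.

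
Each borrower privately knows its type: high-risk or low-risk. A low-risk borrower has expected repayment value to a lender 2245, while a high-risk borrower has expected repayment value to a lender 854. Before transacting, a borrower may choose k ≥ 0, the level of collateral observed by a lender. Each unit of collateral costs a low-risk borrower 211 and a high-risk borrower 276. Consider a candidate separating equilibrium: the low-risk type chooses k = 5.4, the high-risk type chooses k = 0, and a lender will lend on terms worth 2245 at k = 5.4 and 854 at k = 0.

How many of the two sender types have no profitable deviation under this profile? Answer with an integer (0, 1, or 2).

2

High-risk type: stay at 0 → 854; mimic → 2245 − 276 × 5.4 = 754.6. IC holds (854 ≥ 754.6).
Low-risk type: signal → 2245 − 211 × 5.4 = 1105.6; deviate to 0 → 854. IC holds (1105.6 ≥ 854).
2 of 2 constraints hold, so this is a separating equilibrium.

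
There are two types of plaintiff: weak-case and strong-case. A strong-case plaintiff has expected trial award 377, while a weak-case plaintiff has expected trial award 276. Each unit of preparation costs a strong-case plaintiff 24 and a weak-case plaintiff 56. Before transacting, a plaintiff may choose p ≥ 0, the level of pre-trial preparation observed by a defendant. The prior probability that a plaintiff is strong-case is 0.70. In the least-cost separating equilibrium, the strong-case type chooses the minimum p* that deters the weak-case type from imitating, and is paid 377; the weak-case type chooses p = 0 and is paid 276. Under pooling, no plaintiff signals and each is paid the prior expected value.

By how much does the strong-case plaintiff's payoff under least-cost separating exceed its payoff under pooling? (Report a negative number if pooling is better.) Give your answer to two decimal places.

Least-cost separating signal: p* solves 276 = 377 − 56·p*, so p* = (377 − 276)/56 ≈ 1.8036.
Strong-case type's separating payoff: 377 − 24 × p* = 377 − 24 × (377 − 276)/56 = 377 − 2424/56 ≈ 333.7143.
Pooling payoff: 0.70 × 377 + 0.30 × 276 = 346.7.
Difference: 333.7143 − 346.7 = -12.9857, i.e. -12.99 to two decimal places.
The strong-case type would prefer the pooling outcome.

-12.99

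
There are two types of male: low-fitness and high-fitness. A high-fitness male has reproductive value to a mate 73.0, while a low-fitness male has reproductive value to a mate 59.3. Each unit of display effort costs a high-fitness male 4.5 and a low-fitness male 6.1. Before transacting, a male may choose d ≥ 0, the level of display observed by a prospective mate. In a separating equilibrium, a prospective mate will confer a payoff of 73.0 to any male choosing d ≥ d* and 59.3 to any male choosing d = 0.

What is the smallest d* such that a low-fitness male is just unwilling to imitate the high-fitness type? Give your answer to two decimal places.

2.25

A low-fitness male choosing d = 0 receives 59.3.
Imitating at d* instead would pay 73.0 at cost 6.1·d*, netting 73.0 − 6.1·d*.
Indifference: 59.3 = 73.0 − 6.1·d*, so d* = (73.0 − 59.3) / 6.1 ≈ 2.25.
At d* the low-fitness type's incentive constraint just binds; the high-fitness type strictly prefers d* since its per-unit cost is lower.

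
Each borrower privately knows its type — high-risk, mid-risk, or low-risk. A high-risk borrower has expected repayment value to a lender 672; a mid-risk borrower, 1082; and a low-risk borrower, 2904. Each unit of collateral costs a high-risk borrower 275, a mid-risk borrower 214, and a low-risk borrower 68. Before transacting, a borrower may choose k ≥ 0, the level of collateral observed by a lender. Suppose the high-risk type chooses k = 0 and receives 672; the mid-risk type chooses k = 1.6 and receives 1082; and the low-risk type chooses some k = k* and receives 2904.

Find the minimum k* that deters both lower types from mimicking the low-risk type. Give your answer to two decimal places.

10.11

Mid-risk type (on-path payoff 1082 − 214×1.6 = 739.6) won't mimic when 739.6 ≥ 2904 − 214·k*, i.e. k* ≥ 10.11.
High-risk type (on-path payoff 672) won't mimic when 672 ≥ 2904 − 275·k*, i.e. k* ≥ 8.12.
Both must hold, so k* = max(8.12, 10.11) = 10.11. The mid-risk type's constraint binds.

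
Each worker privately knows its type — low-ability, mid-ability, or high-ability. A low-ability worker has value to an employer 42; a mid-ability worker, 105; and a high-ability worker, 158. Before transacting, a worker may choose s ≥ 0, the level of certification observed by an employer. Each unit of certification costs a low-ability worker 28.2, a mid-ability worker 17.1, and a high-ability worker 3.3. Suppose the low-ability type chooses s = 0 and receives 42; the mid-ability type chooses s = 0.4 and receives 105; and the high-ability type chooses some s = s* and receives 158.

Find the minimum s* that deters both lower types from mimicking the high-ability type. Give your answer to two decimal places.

4.11

Mid-ability type (on-path payoff 105 − 17.1×0.4 = 98.16) won't mimic when 98.16 ≥ 158 − 17.1·s*, i.e. s* ≥ 3.50.
Low-ability type (on-path payoff 42) won't mimic when 42 ≥ 158 − 28.2·s*, i.e. s* ≥ 4.11.
Both must hold, so s* = max(4.11, 3.50) = 4.11. The low-ability type's constraint binds.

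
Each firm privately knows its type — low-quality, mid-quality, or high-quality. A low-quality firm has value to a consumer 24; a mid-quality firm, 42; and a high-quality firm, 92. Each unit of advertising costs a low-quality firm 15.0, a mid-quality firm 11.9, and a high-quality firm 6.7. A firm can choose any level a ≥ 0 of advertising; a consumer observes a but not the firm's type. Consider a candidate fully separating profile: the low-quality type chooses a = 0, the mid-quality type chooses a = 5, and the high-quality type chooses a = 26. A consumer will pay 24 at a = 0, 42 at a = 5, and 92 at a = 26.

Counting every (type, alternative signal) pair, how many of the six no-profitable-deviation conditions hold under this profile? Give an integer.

Low-quality (own payoff 24): to a=5 gives 42 − 15.0×5 = -33 → no gain ✓; to a=26 gives 92 − 15.0×26 = -298 → no gain ✓.
Mid-quality (own payoff 42 − 11.9×5 = -17.5): to a=0 gives 24 → profitable ✗; to a=26 gives 92 − 11.9×26 = -217.4 → no gain ✓.
High-quality (own payoff 92 − 6.7×26 = -82.2): to a=0 gives 24 → profitable ✗; to a=5 gives 42 − 6.7×5 = 8.5 → profitable ✗.
3 of the 6 constraints hold; not an equilibrium.

3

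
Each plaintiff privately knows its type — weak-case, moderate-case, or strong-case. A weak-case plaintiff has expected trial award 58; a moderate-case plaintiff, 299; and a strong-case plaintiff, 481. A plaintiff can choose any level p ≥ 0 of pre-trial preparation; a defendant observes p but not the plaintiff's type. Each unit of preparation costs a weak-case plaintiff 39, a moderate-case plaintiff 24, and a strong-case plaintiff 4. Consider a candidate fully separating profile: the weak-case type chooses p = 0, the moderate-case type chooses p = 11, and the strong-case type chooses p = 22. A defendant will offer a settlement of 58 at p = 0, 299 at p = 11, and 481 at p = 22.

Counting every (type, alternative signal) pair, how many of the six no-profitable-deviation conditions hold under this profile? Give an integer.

Strong-case (own payoff 481 − 4×22 = 393): to p=0 gives 58 → no gain ✓; to p=11 gives 299 − 4×11 = 255 → no gain ✓.
Moderate-case (own payoff 299 − 24×11 = 35): to p=0 gives 58 → profitable ✗; to p=22 gives 481 − 24×22 = -47 → no gain ✓.
Weak-case (own payoff 58): to p=11 gives 299 − 39×11 = -130 → no gain ✓; to p=22 gives 481 − 39×22 = -377 → no gain ✓.
5 of the 6 constraints hold; not an equilibrium.

5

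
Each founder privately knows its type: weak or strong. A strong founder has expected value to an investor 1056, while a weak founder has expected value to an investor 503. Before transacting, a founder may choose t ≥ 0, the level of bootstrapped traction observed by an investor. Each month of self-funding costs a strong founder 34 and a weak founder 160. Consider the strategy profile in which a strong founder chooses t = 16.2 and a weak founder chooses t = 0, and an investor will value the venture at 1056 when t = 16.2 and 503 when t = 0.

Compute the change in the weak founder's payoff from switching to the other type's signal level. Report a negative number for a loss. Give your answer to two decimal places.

-2039.00

Playing t = 0 the weak founder receives 503.
Deviating to t = 16.2 brings payment 1056 at cost 160 × 16.2 = 2592, netting -1536.
Gain from deviating: -1536 − 503 = -2039.00.
The gain is negative, so the weak type's incentive-compatibility constraint is satisfied.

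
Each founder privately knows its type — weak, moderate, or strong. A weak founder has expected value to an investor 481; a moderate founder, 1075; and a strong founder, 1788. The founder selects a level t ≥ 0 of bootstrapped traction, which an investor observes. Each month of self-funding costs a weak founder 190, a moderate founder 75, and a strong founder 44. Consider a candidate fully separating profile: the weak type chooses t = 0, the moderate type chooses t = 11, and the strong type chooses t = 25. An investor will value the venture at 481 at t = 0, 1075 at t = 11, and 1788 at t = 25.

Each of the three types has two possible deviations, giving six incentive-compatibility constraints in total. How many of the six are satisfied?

Weak (own payoff 481): to t=11 gives 1075 − 190×11 = -1015 → no gain ✓; to t=25 gives 1788 − 190×25 = -2962 → no gain ✓.
Moderate (own payoff 1075 − 75×11 = 250): to t=0 gives 481 → profitable ✗; to t=25 gives 1788 − 75×25 = -87 → no gain ✓.
Strong (own payoff 1788 − 44×25 = 688): to t=0 gives 481 → no gain ✓; to t=11 gives 1075 − 44×11 = 591 → no gain ✓.
5 of the 6 constraints hold; not an equilibrium.

5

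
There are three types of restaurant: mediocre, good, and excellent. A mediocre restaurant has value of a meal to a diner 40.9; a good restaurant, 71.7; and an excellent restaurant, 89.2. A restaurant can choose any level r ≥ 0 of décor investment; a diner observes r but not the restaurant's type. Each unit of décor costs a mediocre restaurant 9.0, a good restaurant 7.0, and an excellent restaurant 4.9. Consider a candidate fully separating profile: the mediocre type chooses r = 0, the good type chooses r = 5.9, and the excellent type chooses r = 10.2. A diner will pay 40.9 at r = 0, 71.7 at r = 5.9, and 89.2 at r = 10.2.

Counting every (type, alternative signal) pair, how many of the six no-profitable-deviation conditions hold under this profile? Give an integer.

3

Excellent (own payoff 89.2 − 4.9×10.2 = 39.22): to r=0 gives 40.9 → profitable ✗; to r=5.9 gives 71.7 − 4.9×5.9 = 42.79 → profitable ✗.
Mediocre (own payoff 40.9): to r=5.9 gives 71.7 − 9.0×5.9 = 18.6 → no gain ✓; to r=10.2 gives 89.2 − 9.0×10.2 = -2.6 → no gain ✓.
Good (own payoff 71.7 − 7.0×5.9 = 30.4): to r=0 gives 40.9 → profitable ✗; to r=10.2 gives 89.2 − 7.0×10.2 = 17.8 → no gain ✓.
3 of the 6 constraints hold; not an equilibrium.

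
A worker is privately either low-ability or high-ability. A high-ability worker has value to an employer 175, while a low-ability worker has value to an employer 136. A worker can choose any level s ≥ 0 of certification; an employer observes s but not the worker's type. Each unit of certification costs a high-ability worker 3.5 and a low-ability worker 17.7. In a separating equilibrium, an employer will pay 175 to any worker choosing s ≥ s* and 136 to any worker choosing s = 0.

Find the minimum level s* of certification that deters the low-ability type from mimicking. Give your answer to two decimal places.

A low-ability worker choosing s = 0 receives 136.
Imitating at s* instead would pay 175 at cost 17.7·s*, netting 175 − 17.7·s*.
Indifference: 136 = 175 − 17.7·s*, so s* = (175 − 136) / 17.7 ≈ 2.20.
This is the low-ability type's binding incentive-compatibility constraint; any s ≥ 2.20 sustains separation on that side.

2.20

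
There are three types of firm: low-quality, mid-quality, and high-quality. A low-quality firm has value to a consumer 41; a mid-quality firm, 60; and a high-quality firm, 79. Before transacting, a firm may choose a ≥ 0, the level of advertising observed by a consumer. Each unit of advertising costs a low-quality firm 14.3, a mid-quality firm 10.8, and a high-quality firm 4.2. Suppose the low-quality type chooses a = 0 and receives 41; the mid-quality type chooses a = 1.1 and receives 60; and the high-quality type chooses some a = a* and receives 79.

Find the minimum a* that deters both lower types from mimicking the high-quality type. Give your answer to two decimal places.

Mid-quality type (on-path payoff 60 − 10.8×1.1 = 48.12) won't mimic when 48.12 ≥ 79 − 10.8·a*, i.e. a* ≥ 2.86.
Low-quality type (on-path payoff 41) won't mimic when 41 ≥ 79 − 14.3·a*, i.e. a* ≥ 2.66.
Both must hold, so a* = max(2.66, 2.86) = 2.86. The mid-quality type's constraint binds.

2.86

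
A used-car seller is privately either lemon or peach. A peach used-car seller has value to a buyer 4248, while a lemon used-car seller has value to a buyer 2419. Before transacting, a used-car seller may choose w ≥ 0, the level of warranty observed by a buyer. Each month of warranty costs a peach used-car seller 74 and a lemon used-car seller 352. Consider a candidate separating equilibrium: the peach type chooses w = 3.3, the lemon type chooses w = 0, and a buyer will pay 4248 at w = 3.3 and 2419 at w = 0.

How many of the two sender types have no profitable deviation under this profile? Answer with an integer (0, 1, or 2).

Lemon type: stay at 0 → 2419; mimic → 4248 − 352 × 3.3 = 3086.4. IC fails (2419 < 3086.4).
Peach type: signal → 4248 − 74 × 3.3 = 4003.8; deviate to 0 → 2419. IC holds (4003.8 ≥ 2419).
1 of 2 constraints hold, so this profile is not an equilibrium.

1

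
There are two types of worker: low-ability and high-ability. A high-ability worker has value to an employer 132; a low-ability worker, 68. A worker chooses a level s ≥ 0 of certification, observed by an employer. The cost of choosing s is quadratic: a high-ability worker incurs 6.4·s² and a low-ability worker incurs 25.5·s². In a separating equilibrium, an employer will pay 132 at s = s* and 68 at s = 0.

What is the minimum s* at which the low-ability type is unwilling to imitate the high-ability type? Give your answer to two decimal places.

The low-ability type at s = 0 receives 68; imitating at s* yields 132 − 25.5·s*².
Indifference: 68 = 132 − 25.5·s*², so s*² = (132 − 68) / 25.5 ≈ 2.5098.
s* = √2.5098 ≈ 1.58.

1.58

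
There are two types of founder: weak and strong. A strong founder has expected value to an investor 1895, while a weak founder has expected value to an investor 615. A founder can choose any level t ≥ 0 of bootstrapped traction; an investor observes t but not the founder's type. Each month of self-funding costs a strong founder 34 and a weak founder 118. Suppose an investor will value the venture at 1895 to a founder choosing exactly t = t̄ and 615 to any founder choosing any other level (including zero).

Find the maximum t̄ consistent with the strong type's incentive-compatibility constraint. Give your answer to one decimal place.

Choosing t̄ yields the strong type 1895 − 34·t̄; choosing zero yields 615.
The strong type is indifferent at 1895 − 34·t̄ = 615, i.e. t̄ = (1895 − 615) / 34 ≈ 37.6.
For any t̄ above 37.6 the strong type would rather pool at zero, so separation collapses.

37.6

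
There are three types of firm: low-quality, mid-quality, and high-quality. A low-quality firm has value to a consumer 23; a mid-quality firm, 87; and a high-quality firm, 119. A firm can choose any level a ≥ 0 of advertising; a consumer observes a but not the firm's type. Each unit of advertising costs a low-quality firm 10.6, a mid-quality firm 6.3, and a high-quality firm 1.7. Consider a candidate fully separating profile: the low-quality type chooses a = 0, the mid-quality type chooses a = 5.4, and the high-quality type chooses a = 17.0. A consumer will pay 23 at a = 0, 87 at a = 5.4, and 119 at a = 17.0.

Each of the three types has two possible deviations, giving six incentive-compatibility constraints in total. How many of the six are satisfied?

High-quality (own payoff 119 − 1.7×17.0 = 90.1): to a=0 gives 23 → no gain ✓; to a=5.4 gives 87 − 1.7×5.4 = 77.82 → no gain ✓.
Low-quality (own payoff 23): to a=5.4 gives 87 − 10.6×5.4 = 29.76 → profitable ✗; to a=17.0 gives 119 − 10.6×17.0 = -61.2 → no gain ✓.
Mid-quality (own payoff 87 − 6.3×5.4 = 52.98): to a=0 gives 23 → no gain ✓; to a=17.0 gives 119 − 6.3×17.0 = 11.9 → no gain ✓.
5 of the 6 constraints hold; not an equilibrium.

5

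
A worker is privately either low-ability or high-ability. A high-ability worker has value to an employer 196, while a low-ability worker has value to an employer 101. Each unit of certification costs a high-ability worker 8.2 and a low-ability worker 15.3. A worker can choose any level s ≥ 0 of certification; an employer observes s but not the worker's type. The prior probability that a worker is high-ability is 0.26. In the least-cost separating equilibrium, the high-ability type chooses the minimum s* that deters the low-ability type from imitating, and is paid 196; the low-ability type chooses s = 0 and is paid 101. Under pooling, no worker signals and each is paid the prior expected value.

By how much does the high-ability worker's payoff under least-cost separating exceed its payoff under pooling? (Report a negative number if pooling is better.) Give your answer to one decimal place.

Least-cost separating signal: s* solves 101 = 196 − 15.3·s*, so s* = (196 − 101)/15.3 ≈ 6.2092.
High-ability type's separating payoff: 196 − 8.2 × s* = 196 − 8.2 × (196 − 101)/15.3 = 196 − 779/15.3 ≈ 145.085.
Pooling payoff: 0.26 × 196 + 0.74 × 101 = 125.7.
Difference: 145.085 − 125.7 = 19.385, i.e. 19.4 to one decimal place.
The high-ability type prefers to separate.

19.4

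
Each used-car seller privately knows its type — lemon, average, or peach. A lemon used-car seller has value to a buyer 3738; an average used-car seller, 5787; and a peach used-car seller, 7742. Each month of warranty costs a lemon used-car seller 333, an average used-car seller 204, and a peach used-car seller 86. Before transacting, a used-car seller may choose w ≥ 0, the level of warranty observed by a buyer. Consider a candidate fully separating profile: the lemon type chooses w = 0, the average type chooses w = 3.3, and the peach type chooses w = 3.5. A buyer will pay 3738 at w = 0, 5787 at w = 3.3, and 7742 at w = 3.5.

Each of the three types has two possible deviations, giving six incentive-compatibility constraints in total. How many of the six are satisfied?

3

Peach (own payoff 7742 − 86×3.5 = 7441): to w=0 gives 3738 → no gain ✓; to w=3.3 gives 5787 − 86×3.3 = 5503.2 → no gain ✓.
Lemon (own payoff 3738): to w=3.3 gives 5787 − 333×3.3 = 4688.1 → profitable ✗; to w=3.5 gives 7742 − 333×3.5 = 6576.5 → profitable ✗.
Average (own payoff 5787 − 204×3.3 = 5113.8): to w=0 gives 3738 → no gain ✓; to w=3.5 gives 7742 − 204×3.5 = 7028 → profitable ✗.
3 of the 6 constraints hold; not an equilibrium.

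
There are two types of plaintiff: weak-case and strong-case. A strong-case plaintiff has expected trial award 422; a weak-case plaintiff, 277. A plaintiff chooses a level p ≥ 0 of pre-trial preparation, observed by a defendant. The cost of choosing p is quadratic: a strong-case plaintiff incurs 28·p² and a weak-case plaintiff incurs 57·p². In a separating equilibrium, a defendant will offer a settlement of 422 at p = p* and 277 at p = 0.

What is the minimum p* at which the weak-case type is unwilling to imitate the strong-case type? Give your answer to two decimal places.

The weak-case type at p = 0 receives 277; imitating at p* yields 422 − 57·p*².
Indifference: 277 = 422 − 57·p*², so p*² = (422 − 277) / 57 ≈ 2.5439.
p* = √2.5439 ≈ 1.59.

1.59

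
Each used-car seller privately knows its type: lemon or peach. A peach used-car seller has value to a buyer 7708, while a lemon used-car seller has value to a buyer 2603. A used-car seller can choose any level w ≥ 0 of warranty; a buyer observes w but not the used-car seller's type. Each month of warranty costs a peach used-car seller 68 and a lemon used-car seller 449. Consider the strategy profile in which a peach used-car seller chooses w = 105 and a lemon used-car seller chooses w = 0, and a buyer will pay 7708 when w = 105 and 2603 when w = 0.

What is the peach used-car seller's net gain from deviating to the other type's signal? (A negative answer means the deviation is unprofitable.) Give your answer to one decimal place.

Playing w = 105 the peach used-car seller receives 7708 − 68 × 105 = 568.
Deviating to w = 0 yields 2603 instead.
Gain from deviating: 2603 − 568 = 2035.0.
The gain is positive, so the peach type's incentive-compatibility constraint is violated — this profile is not a separating equilibrium.

2035.0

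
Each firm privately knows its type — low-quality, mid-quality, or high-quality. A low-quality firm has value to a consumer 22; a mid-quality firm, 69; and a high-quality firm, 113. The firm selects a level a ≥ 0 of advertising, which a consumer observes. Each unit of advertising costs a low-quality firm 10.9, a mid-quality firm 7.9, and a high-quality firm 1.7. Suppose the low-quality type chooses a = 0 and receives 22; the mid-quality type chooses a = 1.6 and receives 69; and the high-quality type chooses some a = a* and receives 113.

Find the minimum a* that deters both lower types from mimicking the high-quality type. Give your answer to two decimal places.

8.35

Mid-quality type (on-path payoff 69 − 7.9×1.6 = 56.36) won't mimic when 56.36 ≥ 113 − 7.9·a*, i.e. a* ≥ 7.17.
Low-quality type (on-path payoff 22) won't mimic when 22 ≥ 113 − 10.9·a*, i.e. a* ≥ 8.35.
Both must hold, so a* = max(8.35, 7.17) = 8.35. The low-quality type's constraint binds.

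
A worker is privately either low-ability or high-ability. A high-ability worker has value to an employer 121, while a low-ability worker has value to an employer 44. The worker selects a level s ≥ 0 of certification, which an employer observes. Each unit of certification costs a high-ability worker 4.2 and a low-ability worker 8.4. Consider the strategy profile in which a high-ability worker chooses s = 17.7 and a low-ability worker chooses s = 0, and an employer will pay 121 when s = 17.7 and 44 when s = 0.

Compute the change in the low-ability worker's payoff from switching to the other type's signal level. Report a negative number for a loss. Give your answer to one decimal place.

Playing s = 0 the low-ability worker receives 44.
Deviating to s = 17.7 brings payment 121 at cost 8.4 × 17.7 = 148.68, netting -27.68.
Gain from deviating: -27.68 − 44 = -71.68, i.e. -71.7 to one decimal place.
The gain is negative, so the low-ability type's incentive-compatibility constraint is satisfied.

-71.7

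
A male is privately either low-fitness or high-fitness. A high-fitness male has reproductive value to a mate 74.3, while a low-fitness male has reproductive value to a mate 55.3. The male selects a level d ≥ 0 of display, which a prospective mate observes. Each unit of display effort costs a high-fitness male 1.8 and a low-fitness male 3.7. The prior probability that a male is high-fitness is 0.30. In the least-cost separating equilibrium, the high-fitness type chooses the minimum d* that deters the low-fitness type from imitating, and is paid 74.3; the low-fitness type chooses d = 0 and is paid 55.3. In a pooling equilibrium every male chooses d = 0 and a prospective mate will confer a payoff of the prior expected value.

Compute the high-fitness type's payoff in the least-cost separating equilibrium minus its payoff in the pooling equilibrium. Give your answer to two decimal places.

4.06

Least-cost separating signal: d* solves 55.3 = 74.3 − 3.7·d*, so d* = (74.3 − 55.3)/3.7 ≈ 5.1351.
High-fitness type's separating payoff: 74.3 − 1.8 × d* = 74.3 − 1.8 × (74.3 − 55.3)/3.7 = 74.3 − 34.2/3.7 ≈ 65.0568.
Pooling payoff: 0.30 × 74.3 + 0.70 × 55.3 = 61.
Difference: 65.0568 − 61 = 4.0568, i.e. 4.06 to two decimal places.
The high-fitness type prefers to separate.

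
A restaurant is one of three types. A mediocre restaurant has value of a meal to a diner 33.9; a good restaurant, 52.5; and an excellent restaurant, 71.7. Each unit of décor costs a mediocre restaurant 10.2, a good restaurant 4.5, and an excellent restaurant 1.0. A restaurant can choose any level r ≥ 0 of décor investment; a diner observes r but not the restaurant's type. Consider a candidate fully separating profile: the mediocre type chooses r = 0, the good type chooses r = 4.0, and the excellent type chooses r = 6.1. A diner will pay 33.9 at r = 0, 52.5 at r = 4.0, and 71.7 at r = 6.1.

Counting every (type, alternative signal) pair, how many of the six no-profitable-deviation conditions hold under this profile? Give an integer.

5

Excellent (own payoff 71.7 − 1.0×6.1 = 65.6): to r=0 gives 33.9 → no gain ✓; to r=4.0 gives 52.5 − 1.0×4.0 = 48.5 → no gain ✓.
Mediocre (own payoff 33.9): to r=4.0 gives 52.5 − 10.2×4.0 = 11.7 → no gain ✓; to r=6.1 gives 71.7 − 10.2×6.1 = 9.48 → no gain ✓.
Good (own payoff 52.5 − 4.5×4.0 = 34.5): to r=0 gives 33.9 → no gain ✓; to r=6.1 gives 71.7 − 4.5×6.1 = 44.25 → profitable ✗.
5 of the 6 constraints hold; not an equilibrium.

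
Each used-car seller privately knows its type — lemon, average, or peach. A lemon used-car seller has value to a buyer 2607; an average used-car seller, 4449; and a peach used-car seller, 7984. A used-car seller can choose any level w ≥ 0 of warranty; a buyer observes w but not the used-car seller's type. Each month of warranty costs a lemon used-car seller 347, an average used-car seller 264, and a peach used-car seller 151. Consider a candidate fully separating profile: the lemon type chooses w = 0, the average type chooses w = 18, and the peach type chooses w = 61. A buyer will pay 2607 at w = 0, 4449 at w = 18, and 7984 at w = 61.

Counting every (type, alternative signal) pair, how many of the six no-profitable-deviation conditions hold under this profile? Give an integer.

Lemon (own payoff 2607): to w=18 gives 4449 − 347×18 = -1797 → no gain ✓; to w=61 gives 7984 − 347×61 = -13183 → no gain ✓.
Peach (own payoff 7984 − 151×61 = -1227): to w=0 gives 2607 → profitable ✗; to w=18 gives 4449 − 151×18 = 1731 → profitable ✗.
Average (own payoff 4449 − 264×18 = -303): to w=0 gives 2607 → profitable ✗; to w=61 gives 7984 − 264×61 = -8120 → no gain ✓.
3 of the 6 constraints hold; not an equilibrium.

3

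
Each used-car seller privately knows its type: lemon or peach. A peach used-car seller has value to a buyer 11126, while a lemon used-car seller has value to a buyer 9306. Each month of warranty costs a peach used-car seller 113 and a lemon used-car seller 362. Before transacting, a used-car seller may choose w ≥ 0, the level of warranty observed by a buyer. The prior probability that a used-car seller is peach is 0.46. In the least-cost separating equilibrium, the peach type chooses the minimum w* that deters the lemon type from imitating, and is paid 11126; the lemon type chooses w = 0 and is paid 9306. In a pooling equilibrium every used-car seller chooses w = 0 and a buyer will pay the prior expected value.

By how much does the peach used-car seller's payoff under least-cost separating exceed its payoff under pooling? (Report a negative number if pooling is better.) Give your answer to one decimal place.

Least-cost separating signal: w* solves 9306 = 11126 − 362·w*, so w* = (11126 − 9306)/362 ≈ 5.0276.
Peach type's separating payoff: 11126 − 113 × w* = 11126 − 113 × (11126 − 9306)/362 = 11126 − 205660/362 ≈ 10557.878.
Pooling payoff: 0.46 × 11126 + 0.54 × 9306 = 10143.2.
Difference: 10557.878 − 10143.2 = 414.678, i.e. 414.7 to one decimal place.
The peach type prefers to separate.

414.7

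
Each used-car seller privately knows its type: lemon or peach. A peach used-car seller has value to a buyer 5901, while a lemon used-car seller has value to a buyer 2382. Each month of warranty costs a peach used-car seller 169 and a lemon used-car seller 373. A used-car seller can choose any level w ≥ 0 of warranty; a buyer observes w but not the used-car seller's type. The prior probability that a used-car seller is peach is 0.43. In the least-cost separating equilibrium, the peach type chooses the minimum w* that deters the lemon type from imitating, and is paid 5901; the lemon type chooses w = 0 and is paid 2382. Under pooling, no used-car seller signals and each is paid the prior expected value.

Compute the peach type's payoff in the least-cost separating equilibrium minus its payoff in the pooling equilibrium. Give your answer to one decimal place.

Least-cost separating signal: w* solves 2382 = 5901 − 373·w*, so w* = (5901 − 2382)/373 ≈ 9.4343.
Peach type's separating payoff: 5901 − 169 × w* = 5901 − 169 × (5901 − 2382)/373 = 5901 − 594711/373 ≈ 4306.601.
Pooling payoff: 0.43 × 5901 + 0.57 × 2382 = 3895.17.
Difference: 4306.601 − 3895.17 = 411.431, i.e. 411.4 to one decimal place.
The peach type prefers to separate.

411.4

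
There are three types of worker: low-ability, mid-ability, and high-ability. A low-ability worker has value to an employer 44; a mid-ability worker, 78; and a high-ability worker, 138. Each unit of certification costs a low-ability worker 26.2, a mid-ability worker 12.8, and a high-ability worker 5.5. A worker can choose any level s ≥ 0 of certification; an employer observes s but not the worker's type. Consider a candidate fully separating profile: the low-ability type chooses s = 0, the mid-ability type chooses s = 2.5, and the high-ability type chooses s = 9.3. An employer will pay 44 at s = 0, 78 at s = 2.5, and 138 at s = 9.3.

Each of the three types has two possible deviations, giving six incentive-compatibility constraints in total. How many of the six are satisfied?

Mid-ability (own payoff 78 − 12.8×2.5 = 46): to s=0 gives 44 → no gain ✓; to s=9.3 gives 138 − 12.8×9.3 = 18.96 → no gain ✓.
High-ability (own payoff 138 − 5.5×9.3 = 86.85): to s=0 gives 44 → no gain ✓; to s=2.5 gives 78 − 5.5×2.5 = 64.25 → no gain ✓.
Low-ability (own payoff 44): to s=2.5 gives 78 − 26.2×2.5 = 12.5 → no gain ✓; to s=9.3 gives 138 − 26.2×9.3 = -105.66 → no gain ✓.
6 of the 6 constraints hold; this profile is a separating equilibrium.

6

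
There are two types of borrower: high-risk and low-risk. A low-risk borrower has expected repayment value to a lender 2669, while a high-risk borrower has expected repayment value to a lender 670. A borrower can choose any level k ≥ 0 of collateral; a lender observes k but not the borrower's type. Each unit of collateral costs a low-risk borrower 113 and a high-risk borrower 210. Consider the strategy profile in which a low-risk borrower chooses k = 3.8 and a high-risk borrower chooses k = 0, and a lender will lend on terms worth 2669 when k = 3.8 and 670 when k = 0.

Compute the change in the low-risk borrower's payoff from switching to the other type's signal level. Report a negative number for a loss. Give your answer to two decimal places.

-1569.60

Playing k = 3.8 the low-risk borrower receives 2669 − 113 × 3.8 = 2239.6.
Deviating to k = 0 yields 670 instead.
Gain from deviating: 670 − 2239.6 = -1569.60.
The gain is negative, so the low-risk type's incentive-compatibility constraint is satisfied.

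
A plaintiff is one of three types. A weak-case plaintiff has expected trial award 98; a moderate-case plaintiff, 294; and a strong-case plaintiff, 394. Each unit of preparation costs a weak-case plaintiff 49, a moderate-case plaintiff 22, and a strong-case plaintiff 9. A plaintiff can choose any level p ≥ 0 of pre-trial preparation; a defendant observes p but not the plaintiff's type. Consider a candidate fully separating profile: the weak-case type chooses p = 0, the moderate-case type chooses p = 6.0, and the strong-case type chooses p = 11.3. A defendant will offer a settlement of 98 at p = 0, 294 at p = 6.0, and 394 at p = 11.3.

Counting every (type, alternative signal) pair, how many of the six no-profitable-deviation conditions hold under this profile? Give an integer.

Strong-case (own payoff 394 − 9×11.3 = 292.3): to p=0 gives 98 → no gain ✓; to p=6.0 gives 294 − 9×6.0 = 240 → no gain ✓.
Moderate-case (own payoff 294 − 22×6.0 = 162): to p=0 gives 98 → no gain ✓; to p=11.3 gives 394 − 22×11.3 = 145.4 → no gain ✓.
Weak-case (own payoff 98): to p=6.0 gives 294 − 49×6.0 = 0 → no gain ✓; to p=11.3 gives 394 − 49×11.3 = -159.7 → no gain ✓.
6 of the 6 constraints hold; this profile is a separating equilibrium.

6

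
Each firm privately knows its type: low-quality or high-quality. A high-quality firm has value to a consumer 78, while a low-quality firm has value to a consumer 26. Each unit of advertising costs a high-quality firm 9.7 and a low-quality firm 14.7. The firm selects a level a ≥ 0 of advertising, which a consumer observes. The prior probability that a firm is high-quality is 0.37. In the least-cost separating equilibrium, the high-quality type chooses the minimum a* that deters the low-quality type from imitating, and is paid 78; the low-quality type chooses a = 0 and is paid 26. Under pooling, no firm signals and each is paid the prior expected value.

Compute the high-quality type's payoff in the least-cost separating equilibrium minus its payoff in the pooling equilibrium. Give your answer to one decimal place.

Least-cost separating signal: a* solves 26 = 78 − 14.7·a*, so a* = (78 − 26)/14.7 ≈ 3.5374.
High-quality type's separating payoff: 78 − 9.7 × a* = 78 − 9.7 × (78 − 26)/14.7 = 78 − 504.4/14.7 ≈ 43.687.
Pooling payoff: 0.37 × 78 + 0.63 × 26 = 45.24.
Difference: 43.687 − 45.24 = -1.553, i.e. -1.6 to one decimal place.
The high-quality type would prefer the pooling outcome.

-1.6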